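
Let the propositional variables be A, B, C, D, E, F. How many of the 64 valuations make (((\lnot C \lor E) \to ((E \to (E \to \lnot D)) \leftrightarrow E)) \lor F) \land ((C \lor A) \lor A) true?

Initial set: {T ((((\lnot C \lor E) \to ((E \to (E \to \lnot D)) \leftrightarrow E)) \lor F) \land ((C \lor A) \lor A))}.
T ((((\lnot C \lor E) \to ((E \to (E \to \lnot D)) \leftrightarrow E)) \lor F) \land ((C \lor A) \lor A)): α-rule — add T (((\lnot C \lor E) \to ((E \to (E \to \lnot D)) \leftrightarrow E)) \lor F), T ((C \lor A) \lor A).
T (((\lnot C \lor E) \to ((E \to (E \to \lnot D)) \leftrightarrow E)) \lor F): β-rule — branch into T ((\lnot C \lor E) \to ((E \to (E \to \lnot D)) \leftrightarrow E))  //  T F.
  branch 1 (add T ((\lnot C \lor E) \to ((E \to (E \to \lnot D)) \leftrightarrow E))):
    T ((C \lor A) \lor A): β-rule — branch into T (C \lor A)  //  T A.
      branch 1.1 (add T (C \lor A)):
        T ((\lnot C \lor E) \to ((E \to (E \to \lnot D)) \leftrightarrow E)): β-rule — branch into F (\lnot C \lor E)  //  T ((E \to (E \to \lnot D)) \leftrightarrow E).
          branch 1.1.1 (add F (\lnot C \lor E)):
            F (\lnot C \lor E): α-rule — add F \lnot C, F E.
            T (C \lor A): β-rule — branch into T C  //  T A.
              branch 1.1.1.1 (add T C):
                ○ open, literals {C=1, E=0}.
              branch 1.1.1.2 (add T A):
                ○ open, literals {A=1, C=1, E=0}.
          branch 1.1.2 (add T ((E \to (E \to \lnot D)) \leftrightarrow E)):
            T (C \lor A): β-rule — branch into T C  //  T A.
              branch 1.1.2.1 (add T C):
                T ((E \to (E \to \lnot D)) \leftrightarrow E): β-rule — branch into T (E \to (E \to \lnot D)), T E  //  F (E \to (E \to \lnot D)), F E.
                  branch 1.1.2.1.1 (add T (E \to (E \to \lnot D)), T E):
                    T (E \to (E \to \lnot D)): β-rule — branch into F E  //  T (E \to \lnot D).
                      branch 1.1.2.1.1.1 (add F E):
                        × closes — contains both E and \lnot E.
                      branch 1.1.2.1.1.2 (add T (E \to \lnot D)):
                        T (E \to \lnot D): β-rule — branch into F E  //  T \lnot D.
                          branch 1.1.2.1.1.2.1 (add F E):
                            × closes — contains both E and \lnot E.
                          branch 1.1.2.1.1.2.2 (add T \lnot D):
                            ○ open, literals {C=1, D=0, E=1}.
                  branch 1.1.2.1.2 (add F (E \to (E \to \lnot D)), F E):
                    F (E \to (E \to \lnot D)): α-rule — add T E, F (E \to \lnot D).
                    × closes — contains both E and \lnot E.
              branch 1.1.2.2 (add T A):
                T ((E \to (E \to \lnot D)) \leftrightarrow E): β-rule — branch into T (E \to (E \to \lnot D)), T E  //  F (E \to (E \to \lnot D)), F E.
                  branch 1.1.2.2.1 (add T (E \to (E \to \lnot D)), T E):
                    T (E \to (E \to \lnot D)): β-rule — branch into F E  //  T (E \to \lnot D).
                      branch 1.1.2.2.1.1 (add F E):
                        × closes — contains both E and \lnot E.
                      branch 1.1.2.2.1.2 (add T (E \to \lnot D)):
                        T (E \to \lnot D): β-rule — branch into F E  //  T \lnot D.
                          branch 1.1.2.2.1.2.1 (add F E):
                            × closes — contains both E and \lnot E.
                          branch 1.1.2.2.1.2.2 (add T \lnot D):
                            ○ open, literals {A=1, D=0, E=1}.
                  branch 1.1.2.2.2 (add F (E \to (E \to \lnot D)), F E):
                    F (E \to (E \to \lnot D)): α-rule — add T E, F (E \to \lnot D).
                    × closes — contains both E and \lnot E.
      branch 1.2 (add T A):
        T ((\lnot C \lor E) \to ((E \to (E \to \lnot D)) \leftrightarrow E)): β-rule — branch into F (\lnot C \lor E)  //  T ((E \to (E \to \lnot D)) \leftrightarrow E).
          branch 1.2.1 (add F (\lnot C \lor E)):
            F (\lnot C \lor E): α-rule — add F \lnot C, F E.
            ○ open, literals {A=1, C=1, E=0}.
          branch 1.2.2 (add T ((E \to (E \to \lnot D)) \leftrightarrow E)):
            T ((E \to (E \to \lnot D)) \leftrightarrow E): β-rule — branch into T (E \to (E \to \lnot D)), T E  //  F (E \to (E \to \lnot D)), F E.
              branch 1.2.2.1 (add T (E \to (E \to \lnot D)), T E):
                T (E \to (E \to \lnot D)): β-rule — branch into F E  //  T (E \to \lnot D).
                  branch 1.2.2.1.1 (add F E):
                    × closes — contains both E and \lnot E.
                  branch 1.2.2.1.2 (add T (E \to \lnot D)):
                    T (E \to \lnot D): β-rule — branch into F E  //  T \lnot D.
                      branch 1.2.2.1.2.1 (add F E):
                        × closes — contains both E and \lnot E.
                      branch 1.2.2.1.2.2 (add T \lnot D):
                        ○ open, literals {A=1, D=0, E=1}.
              branch 1.2.2.2 (add F (E \to (E \to \lnot D)), F E):
                F (E \to (E \to \lnot D)): α-rule — add T E, F (E \to \lnot D).
                × closes — contains both E and \lnot E.
  branch 2 (add T F):
    T ((C \lor A) \lor A): β-rule — branch into T (C \lor A)  //  T A.
      branch 2.1 (add T (C \lor A)):
        T (C \lor A): β-rule — branch into T C  //  T A.
          branch 2.1.1 (add T C):
            ○ open, literals {C=1, F=1}.
          branch 2.1.2 (add T A):
            ○ open, literals {A=1, F=1}.
      branch 2.2 (add T A):
        ○ open, literals {A=1, F=1}.
9 branches closed, 9 open.
Each open branch fixes some atoms; the unmentioned ones are free. Counting distinct full assignments: branch {C=1, E=0} (A, B, D, F) contributes 16 new; branch {A=1, C=1, E=0} (B, D, F) contributes 0 new; branch {C=1, D=0, E=1} (A, B, F) contributes 8 new; branch {A=1, D=0, E=1} (B, C, F) contributes 4 new; branch {A=1, C=1, E=0} (B, D, F) contributes 0 new; branch {A=1, D=0, E=1} (B, C, F) contributes 0 new; branch {C=1, F=1} (A, B, D, E) contributes 4 new; branch {A=1, F=1} (B, C, D, E) contributes 6 new; branch {A=1, F=1} (B, C, D, E) contributes 0 new. Total: 38.

38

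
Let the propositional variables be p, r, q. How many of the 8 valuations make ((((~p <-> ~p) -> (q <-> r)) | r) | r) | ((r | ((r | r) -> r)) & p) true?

Initial set: {(((((~p <-> ~p) -> (q <-> r)) | r) | r) | ((r | ((r | r) -> r)) & p))}.
(((((~p <-> ~p) -> (q <-> r)) | r) | r) | ((r | ((r | r) -> r)) & p)): β-rule — branch into ((((~p <-> ~p) -> (q <-> r)) | r) | r)  //  ((r | ((r | r) -> r)) & p).
  branch 1 (add ((((~p <-> ~p) -> (q <-> r)) | r) | r)):
    ((((~p <-> ~p) -> (q <-> r)) | r) | r): β-rule — branch into (((~p <-> ~p) -> (q <-> r)) | r)  //  r.
      branch 1.1 (add (((~p <-> ~p) -> (q <-> r)) | r)):
        (((~p <-> ~p) -> (q <-> r)) | r): β-rule — branch into ((~p <-> ~p) -> (q <-> r))  //  r.
          branch 1.1.1 (add ((~p <-> ~p) -> (q <-> r))):
            ((~p <-> ~p) -> (q <-> r)): β-rule — branch into ~(~p <-> ~p)  //  (q <-> r).
              branch 1.1.1.1 (add ~(~p <-> ~p)):
                ~(~p <-> ~p): β-rule — branch into ~p, ~~p  //  ~~p, ~p.
                  branch 1.1.1.1.1 (add ~p, ~~p):
                    × closes — contains both p and ~p.
                  branch 1.1.1.1.2 (add ~~p, ~p):
                    × closes — contains both p and ~p.
              branch 1.1.1.2 (add (q <-> r)):
                (q <-> r): β-rule — branch into q, r  //  ~q, ~r.
                  branch 1.1.1.2.1 (add q, r):
                    ○ open, literals {q=true, r=true}.
                  branch 1.1.1.2.2 (add ~q, ~r):
                    ○ open, literals {q=false, r=false}.
          branch 1.1.2 (add r):
            ○ open, literals {r=true}.
      branch 1.2 (add r):
        ○ open, literals {r=true}.
  branch 2 (add ((r | ((r | r) -> r)) & p)):
    ((r | ((r | r) -> r)) & p): α-rule — add (r | ((r | r) -> r)), p.
    (r | ((r | r) -> r)): β-rule — branch into r  //  ((r | r) -> r).
      branch 2.1 (add r):
        ○ open, literals {p=true, r=true}.
      branch 2.2 (add ((r | r) -> r)):
        ((r | r) -> r): β-rule — branch into ~(r | r)  //  r.
          branch 2.2.1 (add ~(r | r)):
            ~(r | r): α-rule — add ~r, ~r.
            ○ open, literals {p=true, r=false}.
          branch 2.2.2 (add r):
            ○ open, literals {p=true, r=true}.
2 branches closed, 7 open.
Each open branch fixes some atoms; the unmentioned ones are free. Counting distinct full assignments: branch {q=true, r=true} (p) contributes 2 new; branch {q=false, r=false} (p) contributes 2 new; branch {r=true} (p, q) contributes 2 new; branch {r=true} (p, q) contributes 0 new; branch {p=true, r=true} (q) contributes 0 new; branch {p=true, r=false} (q) contributes 1 new; branch {p=true, r=true} (q) contributes 0 new. Total: 7.

7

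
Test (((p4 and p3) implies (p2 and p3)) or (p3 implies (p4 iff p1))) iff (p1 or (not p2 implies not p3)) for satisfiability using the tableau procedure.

Satisfiable

Initial set: {((((p4 and p3) implies (p2 and p3)) or (p3 implies (p4 iff p1))) iff (p1 or (not p2 implies not p3)))}.
((((p4 and p3) implies (p2 and p3)) or (p3 implies (p4 iff p1))) iff (p1 or (not p2 implies not p3))): β-rule — branch into (((p4 and p3) implies (p2 and p3)) or (p3 implies (p4 iff p1))), (p1 or (not p2 implies not p3))  //  not (((p4 and p3) implies (p2 and p3)) or (p3 implies (p4 iff p1))), not (p1 or (not p2 implies not p3)).
  branch 1 (add (((p4 and p3) implies (p2 and p3)) or (p3 implies (p4 iff p1))), (p1 or (not p2 implies not p3))):
    (((p4 and p3) implies (p2 and p3)) or (p3 implies (p4 iff p1))): β-rule — branch into ((p4 and p3) implies (p2 and p3))  //  (p3 implies (p4 iff p1)).
      branch 1.1 (add ((p4 and p3) implies (p2 and p3))):
        (p1 or (not p2 implies not p3)): β-rule — branch into p1  //  (not p2 implies not p3).
          branch 1.1.1 (add p1):
            ((p4 and p3) implies (p2 and p3)): β-rule — branch into not (p4 and p3)  //  (p2 and p3).
              branch 1.1.1.1 (add not (p4 and p3)):
                not (p4 and p3): β-rule — branch into not p4  //  not p3.
                  branch 1.1.1.1.1 (add not p4):
                    ○ open, literals {p1=1, p4=0}.
                  branch 1.1.1.1.2 (add not p3):
                    ○ open, literals {p1=1, p3=0}.
              branch 1.1.1.2 (add (p2 and p3)):
                (p2 and p3): α-rule — add p2, p3.
                ○ open, literals {p1=1, p2=1, p3=1}.
          branch 1.1.2 (add (not p2 implies not p3)):
            ((p4 and p3) implies (p2 and p3)): β-rule — branch into not (p4 and p3)  //  (p2 and p3).
              branch 1.1.2.1 (add not (p4 and p3)):
                (not p2 implies not p3): β-rule — branch into not not p2  //  not p3.
                  branch 1.1.2.1.1 (add not not p2):
                    not (p4 and p3): β-rule — branch into not p4  //  not p3.
                      branch 1.1.2.1.1.1 (add not p4):
                        ○ open, literals {p2=1, p4=0}.
                      branch 1.1.2.1.1.2 (add not p3):
                        ○ open, literals {p2=1, p3=0}.
                  branch 1.1.2.1.2 (add not p3):
                    not (p4 and p3): β-rule — branch into not p4  //  not p3.
                      branch 1.1.2.1.2.1 (add not p4):
                        ○ open, literals {p3=0, p4=0}.
                      branch 1.1.2.1.2.2 (add not p3):
                        ○ open, literals {p3=0}.
              branch 1.1.2.2 (add (p2 and p3)):
                (p2 and p3): α-rule — add p2, p3.
                (not p2 implies not p3): β-rule — branch into not not p2  //  not p3.
                  branch 1.1.2.2.1 (add not not p2):
                    ○ open, literals {p2=1, p3=1}.
                  branch 1.1.2.2.2 (add not p3):
                    × closes — contains both p3 and not p3.
      branch 1.2 (add (p3 implies (p4 iff p1))):
        (p1 or (not p2 implies not p3)): β-rule — branch into p1  //  (not p2 implies not p3).
          branch 1.2.1 (add p1):
            (p3 implies (p4 iff p1)): β-rule — branch into not p3  //  (p4 iff p1).
              branch 1.2.1.1 (add not p3):
                ○ open, literals {p1=1, p3=0}.
              branch 1.2.1.2 (add (p4 iff p1)):
                (p4 iff p1): β-rule — branch into p4, p1  //  not p4, not p1.
                  branch 1.2.1.2.1 (add p4, p1):
                    ○ open, literals {p1=1, p4=1}.
                  branch 1.2.1.2.2 (add not p4, not p1):
                    × closes — contains both p1 and not p1.
          branch 1.2.2 (add (not p2 implies not p3)):
            (p3 implies (p4 iff p1)): β-rule — branch into not p3  //  (p4 iff p1).
              branch 1.2.2.1 (add not p3):
                (not p2 implies not p3): β-rule — branch into not not p2  //  not p3.
                  branch 1.2.2.1.1 (add not not p2):
                    ○ open, literals {p2=1, p3=0}.
                  branch 1.2.2.1.2 (add not p3):
                    ○ open, literals {p3=0}.
              branch 1.2.2.2 (add (p4 iff p1)):
                (not p2 implies not p3): β-rule — branch into not not p2  //  not p3.
                  branch 1.2.2.2.1 (add not not p2):
                    (p4 iff p1): β-rule — branch into p4, p1  //  not p4, not p1.
                      branch 1.2.2.2.1.1 (add p4, p1):
                        ○ open, literals {p1=1, p2=1, p4=1}.
                      branch 1.2.2.2.1.2 (add not p4, not p1):
                        ○ open, literals {p1=0, p2=1, p4=0}.
                  branch 1.2.2.2.2 (add not p3):
                    (p4 iff p1): β-rule — branch into p4, p1  //  not p4, not p1.
                      branch 1.2.2.2.2.1 (add p4, p1):
                        ○ open, literals {p1=1, p3=0, p4=1}.
                      branch 1.2.2.2.2.2 (add not p4, not p1):
                        ○ open, literals {p1=0, p3=0, p4=0}.
  branch 2 (add not (((p4 and p3) implies (p2 and p3)) or (p3 implies (p4 iff p1))), not (p1 or (not p2 implies not p3))):
    not (((p4 and p3) implies (p2 and p3)) or (p3 implies (p4 iff p1))): α-rule — add not ((p4 and p3) implies (p2 and p3)), not (p3 implies (p4 iff p1)).
    not (p1 or (not p2 implies not p3)): α-rule — add not p1, not (not p2 implies not p3).
    not ((p4 and p3) implies (p2 and p3)): α-rule — add (p4 and p3), not (p2 and p3).
    not (p3 implies (p4 iff p1)): α-rule — add p3, not (p4 iff p1).
    not (not p2 implies not p3): α-rule — add not p2, not not p3.
    (p4 and p3): α-rule — add p4, p3.
    not (p2 and p3): β-rule — branch into not p2  //  not p3.
      branch 2.1 (add not p2):
        not (p4 iff p1): β-rule — branch into p4, not p1  //  not p4, p1.
          branch 2.1.1 (add p4, not p1):
            ○ open, literals {p1=0, p2=0, p3=1, p4=1}.
          branch 2.1.2 (add not p4, p1):
            × closes — contains both p4 and not p4.
      branch 2.2 (add not p3):
        × closes — contains both p3 and not p3.
4 branches closed, 17 open.
An open branch gives a satisfying assignment: p1=1, p4=0.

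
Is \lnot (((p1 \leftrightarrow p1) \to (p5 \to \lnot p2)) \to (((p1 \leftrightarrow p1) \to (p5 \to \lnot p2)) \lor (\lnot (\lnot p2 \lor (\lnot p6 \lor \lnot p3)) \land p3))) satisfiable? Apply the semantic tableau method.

Unsatisfiable

Initial set: {\lnot (((p1 \leftrightarrow p1) \to (p5 \to \lnot p2)) \to (((p1 \leftrightarrow p1) \to (p5 \to \lnot p2)) \lor (\lnot (\lnot p2 \lor (\lnot p6 \lor \lnot p3)) \land p3)))}.
\lnot (((p1 \leftrightarrow p1) \to (p5 \to \lnot p2)) \to (((p1 \leftrightarrow p1) \to (p5 \to \lnot p2)) \lor (\lnot (\lnot p2 \lor (\lnot p6 \lor \lnot p3)) \land p3))): α-rule — add ((p1 \leftrightarrow p1) \to (p5 \to \lnot p2)), \lnot (((p1 \leftrightarrow p1) \to (p5 \to \lnot p2)) \lor (\lnot (\lnot p2 \lor (\lnot p6 \lor \lnot p3)) \land p3)).
\lnot (((p1 \leftrightarrow p1) \to (p5 \to \lnot p2)) \lor (\lnot (\lnot p2 \lor (\lnot p6 \lor \lnot p3)) \land p3)): α-rule — add \lnot ((p1 \leftrightarrow p1) \to (p5 \to \lnot p2)), \lnot (\lnot (\lnot p2 \lor (\lnot p6 \lor \lnot p3)) \land p3).
\lnot ((p1 \leftrightarrow p1) \to (p5 \to \lnot p2)): α-rule — add (p1 \leftrightarrow p1), \lnot (p5 \to \lnot p2).
\lnot (p5 \to \lnot p2): α-rule — add p5, \lnot \lnot p2.
((p1 \leftrightarrow p1) \to (p5 \to \lnot p2)): β-rule — branch into \lnot (p1 \leftrightarrow p1)  //  (p5 \to \lnot p2).
  branch 1 (add \lnot (p1 \leftrightarrow p1)):
    \lnot (\lnot (\lnot p2 \lor (\lnot p6 \lor \lnot p3)) \land p3): β-rule — branch into \lnot \lnot (\lnot p2 \lor (\lnot p6 \lor \lnot p3))  //  \lnot p3.
      branch 1.1 (add \lnot \lnot (\lnot p2 \lor (\lnot p6 \lor \lnot p3))):
        (p1 \leftrightarrow p1): β-rule — branch into p1, p1  //  \lnot p1, \lnot p1.
          branch 1.1.1 (add p1, p1):
            \lnot (p1 \leftrightarrow p1): β-rule — branch into p1, \lnot p1  //  \lnot p1, p1.
              branch 1.1.1.1 (add p1, \lnot p1):
                × closes — contains both p1 and \lnot p1.
              branch 1.1.1.2 (add \lnot p1, p1):
                × closes — contains both p1 and \lnot p1.
          branch 1.1.2 (add \lnot p1, \lnot p1):
            \lnot (p1 \leftrightarrow p1): β-rule — branch into p1, \lnot p1  //  \lnot p1, p1.
              branch 1.1.2.1 (add p1, \lnot p1):
                × closes — contains both p1 and \lnot p1.
              branch 1.1.2.2 (add \lnot p1, p1):
                × closes — contains both p1 and \lnot p1.
      branch 1.2 (add \lnot p3):
        (p1 \leftrightarrow p1): β-rule — branch into p1, p1  //  \lnot p1, \lnot p1.
          branch 1.2.1 (add p1, p1):
            \lnot (p1 \leftrightarrow p1): β-rule — branch into p1, \lnot p1  //  \lnot p1, p1.
              branch 1.2.1.1 (add p1, \lnot p1):
                × closes — contains both p1 and \lnot p1.
              branch 1.2.1.2 (add \lnot p1, p1):
                × closes — contains both p1 and \lnot p1.
          branch 1.2.2 (add \lnot p1, \lnot p1):
            \lnot (p1 \leftrightarrow p1): β-rule — branch into p1, \lnot p1  //  \lnot p1, p1.
              branch 1.2.2.1 (add p1, \lnot p1):
                × closes — contains both p1 and \lnot p1.
              branch 1.2.2.2 (add \lnot p1, p1):
                × closes — contains both p1 and \lnot p1.
  branch 2 (add (p5 \to \lnot p2)):
    \lnot (\lnot (\lnot p2 \lor (\lnot p6 \lor \lnot p3)) \land p3): β-rule — branch into \lnot \lnot (\lnot p2 \lor (\lnot p6 \lor \lnot p3))  //  \lnot p3.
      branch 2.1 (add \lnot \lnot (\lnot p2 \lor (\lnot p6 \lor \lnot p3))):
        (p1 \leftrightarrow p1): β-rule — branch into p1, p1  //  \lnot p1, \lnot p1.
          branch 2.1.1 (add p1, p1):
            (p5 \to \lnot p2): β-rule — branch into \lnot p5  //  \lnot p2.
              branch 2.1.1.1 (add \lnot p5):
                × closes — contains both p5 and \lnot p5.
              branch 2.1.1.2 (add \lnot p2):
                × closes — contains both p2 and \lnot p2.
          branch 2.1.2 (add \lnot p1, \lnot p1):
            (p5 \to \lnot p2): β-rule — branch into \lnot p5  //  \lnot p2.
              branch 2.1.2.1 (add \lnot p5):
                × closes — contains both p5 and \lnot p5.
              branch 2.1.2.2 (add \lnot p2):
                × closes — contains both p2 and \lnot p2.
      branch 2.2 (add \lnot p3):
        (p1 \leftrightarrow p1): β-rule — branch into p1, p1  //  \lnot p1, \lnot p1.
          branch 2.2.1 (add p1, p1):
            (p5 \to \lnot p2): β-rule — branch into \lnot p5  //  \lnot p2.
              branch 2.2.1.1 (add \lnot p5):
                × closes — contains both p5 and \lnot p5.
              branch 2.2.1.2 (add \lnot p2):
                × closes — contains both p2 and \lnot p2.
          branch 2.2.2 (add \lnot p1, \lnot p1):
            (p5 \to \lnot p2): β-rule — branch into \lnot p5  //  \lnot p2.
              branch 2.2.2.1 (add \lnot p5):
                × closes — contains both p5 and \lnot p5.
              branch 2.2.2.2 (add \lnot p2):
                × closes — contains both p2 and \lnot p2.
All 16 branches close.
Every branch closed; the formula is unsatisfiable.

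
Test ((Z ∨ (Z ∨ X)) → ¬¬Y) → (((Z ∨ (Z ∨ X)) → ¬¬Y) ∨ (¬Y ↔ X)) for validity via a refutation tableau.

Assume the negation and expand:
Initial set: {¬(((Z ∨ (Z ∨ X)) → ¬¬Y) → (((Z ∨ (Z ∨ X)) → ¬¬Y) ∨ (¬Y ↔ X)))}.
¬(((Z ∨ (Z ∨ X)) → ¬¬Y) → (((Z ∨ (Z ∨ X)) → ¬¬Y) ∨ (¬Y ↔ X))): α-rule — add ((Z ∨ (Z ∨ X)) → ¬¬Y), ¬(((Z ∨ (Z ∨ X)) → ¬¬Y) ∨ (¬Y ↔ X)).
¬(((Z ∨ (Z ∨ X)) → ¬¬Y) ∨ (¬Y ↔ X)): α-rule — add ¬((Z ∨ (Z ∨ X)) → ¬¬Y), ¬(¬Y ↔ X).
¬((Z ∨ (Z ∨ X)) → ¬¬Y): α-rule — add (Z ∨ (Z ∨ X)), ¬¬¬Y.
¬¬¬Y: drop double negation, giving ¬Y.
((Z ∨ (Z ∨ X)) → ¬¬Y): β-rule — branch into ¬(Z ∨ (Z ∨ X))  //  ¬¬Y.
  branch 1 (add ¬(Z ∨ (Z ∨ X))):
    ¬(Z ∨ (Z ∨ X)): α-rule — add ¬Z, ¬(Z ∨ X).
    ¬(Z ∨ X): α-rule — add ¬Z, ¬X.
    ¬(¬Y ↔ X): β-rule — branch into ¬Y, ¬X  //  ¬¬Y, X.
      branch 1.1 (add ¬Y, ¬X):
        (Z ∨ (Z ∨ X)): β-rule — branch into Z  //  (Z ∨ X).
          branch 1.1.1 (add Z):
            × closes — contains both Z and ¬Z.
          branch 1.1.2 (add (Z ∨ X)):
            (Z ∨ X): β-rule — branch into Z  //  X.
              branch 1.1.2.1 (add Z):
                × closes — contains both Z and ¬Z.
              branch 1.1.2.2 (add X):
                × closes — contains both X and ¬X.
      branch 1.2 (add ¬¬Y, X):
        × closes — contains both Y and ¬Y.
  branch 2 (add ¬¬Y):
    ¬¬Y: drop double negation, giving Y.
    × closes — contains both Y and ¬Y.
All 5 branches close.
Every branch closed, so the negation is unsatisfiable and the formula is valid.

Valid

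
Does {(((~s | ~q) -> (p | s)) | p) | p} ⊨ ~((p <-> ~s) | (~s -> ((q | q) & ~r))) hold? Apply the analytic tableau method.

Initial set: {T ((((~s | ~q) -> (p | s)) | p) | p); F ~((p <-> ~s) | (~s -> ((q | q) & ~r)))}.
T ((((~s | ~q) -> (p | s)) | p) | p): β-rule — branch into T (((~s | ~q) -> (p | s)) | p)  //  T p.
  branch 1 (add T (((~s | ~q) -> (p | s)) | p)):
    F ~((p <-> ~s) | (~s -> ((q | q) & ~r))): β-rule — branch into T (p <-> ~s)  //  T (~s -> ((q | q) & ~r)).
      branch 1.1 (add T (p <-> ~s)):
        T (((~s | ~q) -> (p | s)) | p): β-rule — branch into T ((~s | ~q) -> (p | s))  //  T p.
          branch 1.1.1 (add T ((~s | ~q) -> (p | s))):
            T (p <-> ~s): β-rule — branch into T p, T ~s  //  F p, F ~s.
              branch 1.1.1.1 (add T p, T ~s):
                T ((~s | ~q) -> (p | s)): β-rule — branch into F (~s | ~q)  //  T (p | s).
                  branch 1.1.1.1.1 (add F (~s | ~q)):
                    F (~s | ~q): α-rule — add F ~s, F ~q.
                    × closes — contains both s and ~s.
                  branch 1.1.1.1.2 (add T (p | s)):
                    T (p | s): β-rule — branch into T p  //  T s.
                      branch 1.1.1.1.2.1 (add T p):
                        ○ open, literals {p=true, s=false}.
                      branch 1.1.1.1.2.2 (add T s):
                        × closes — contains both s and ~s.
              branch 1.1.1.2 (add F p, F ~s):
                T ((~s | ~q) -> (p | s)): β-rule — branch into F (~s | ~q)  //  T (p | s).
                  branch 1.1.1.2.1 (add F (~s | ~q)):
                    F (~s | ~q): α-rule — add F ~s, F ~q.
                    ○ open, literals {p=false, q=true, s=true}.
                  branch 1.1.1.2.2 (add T (p | s)):
                    T (p | s): β-rule — branch into T p  //  T s.
                      branch 1.1.1.2.2.1 (add T p):
                        × closes — contains both p and ~p.
                      branch 1.1.1.2.2.2 (add T s):
                        ○ open, literals {p=false, s=true}.
          branch 1.1.2 (add T p):
            T (p <-> ~s): β-rule — branch into T p, T ~s  //  F p, F ~s.
              branch 1.1.2.1 (add T p, T ~s):
                ○ open, literals {p=true, s=false}.
              branch 1.1.2.2 (add F p, F ~s):
                × closes — contains both p and ~p.
      branch 1.2 (add T (~s -> ((q | q) & ~r))):
        T (((~s | ~q) -> (p | s)) | p): β-rule — branch into T ((~s | ~q) -> (p | s))  //  T p.
          branch 1.2.1 (add T ((~s | ~q) -> (p | s))):
            T (~s -> ((q | q) & ~r)): β-rule — branch into F ~s  //  T ((q | q) & ~r).
              branch 1.2.1.1 (add F ~s):
                T ((~s | ~q) -> (p | s)): β-rule — branch into F (~s | ~q)  //  T (p | s).
                  branch 1.2.1.1.1 (add F (~s | ~q)):
                    F (~s | ~q): α-rule — add F ~s, F ~q.
                    ○ open, literals {q=true, s=true}.
                  branch 1.2.1.1.2 (add T (p | s)):
                    T (p | s): β-rule — branch into T p  //  T s.
                      branch 1.2.1.1.2.1 (add T p):
                        ○ open, literals {p=true, s=true}.
                      branch 1.2.1.1.2.2 (add T s):
                        ○ open, literals {s=true}.
              branch 1.2.1.2 (add T ((q | q) & ~r)):
                T ((q | q) & ~r): α-rule — add T (q | q), T ~r.
                T ((~s | ~q) -> (p | s)): β-rule — branch into F (~s | ~q)  //  T (p | s).
                  branch 1.2.1.2.1 (add F (~s | ~q)):
                    F (~s | ~q): α-rule — add F ~s, F ~q.
                    T (q | q): β-rule — branch into T q  //  T q.
                      branch 1.2.1.2.1.1 (add T q):
                        ○ open, literals {q=true, r=false, s=true}.
                      branch 1.2.1.2.1.2 (add T q):
                        ○ open, literals {q=true, r=false, s=true}.
                  branch 1.2.1.2.2 (add T (p | s)):
                    T (q | q): β-rule — branch into T q  //  T q.
                      branch 1.2.1.2.2.1 (add T q):
                        T (p | s): β-rule — branch into T p  //  T s.
                          branch 1.2.1.2.2.1.1 (add T p):
                            ○ open, literals {p=true, q=true, r=false}.
                          branch 1.2.1.2.2.1.2 (add T s):
                            ○ open, literals {q=true, r=false, s=true}.
                      branch 1.2.1.2.2.2 (add T q):
                        T (p | s): β-rule — branch into T p  //  T s.
                          branch 1.2.1.2.2.2.1 (add T p):
                            ○ open, literals {p=true, q=true, r=false}.
                          branch 1.2.1.2.2.2.2 (add T s):
                            ○ open, literals {q=true, r=false, s=true}.
          branch 1.2.2 (add T p):
            T (~s -> ((q | q) & ~r)): β-rule — branch into F ~s  //  T ((q | q) & ~r).
              branch 1.2.2.1 (add F ~s):
                ○ open, literals {p=true, s=true}.
              branch 1.2.2.2 (add T ((q | q) & ~r)):
                T ((q | q) & ~r): α-rule — add T (q | q), T ~r.
                T (q | q): β-rule — branch into T q  //  T q.
                  branch 1.2.2.2.1 (add T q):
                    ○ open, literals {p=true, q=true, r=false}.
                  branch 1.2.2.2.2 (add T q):
                    ○ open, literals {p=true, q=true, r=false}.
  branch 2 (add T p):
    F ~((p <-> ~s) | (~s -> ((q | q) & ~r))): β-rule — branch into T (p <-> ~s)  //  T (~s -> ((q | q) & ~r)).
      branch 2.1 (add T (p <-> ~s)):
        T (p <-> ~s): β-rule — branch into T p, T ~s  //  F p, F ~s.
          branch 2.1.1 (add T p, T ~s):
            ○ open, literals {p=true, s=false}.
          branch 2.1.2 (add F p, F ~s):
            × closes — contains both p and ~p.
      branch 2.2 (add T (~s -> ((q | q) & ~r))):
        T (~s -> ((q | q) & ~r)): β-rule — branch into F ~s  //  T ((q | q) & ~r).
          branch 2.2.1 (add F ~s):
            ○ open, literals {p=true, s=true}.
          branch 2.2.2 (add T ((q | q) & ~r)):
            T ((q | q) & ~r): α-rule — add T (q | q), T ~r.
            T (q | q): β-rule — branch into T q  //  T q.
              branch 2.2.2.1 (add T q):
                ○ open, literals {p=true, q=true, r=false}.
              branch 2.2.2.2 (add T q):
                ○ open, literals {p=true, q=true, r=false}.
5 branches closed, 20 open.
An open branch gives a countermodel: p=true, s=false (unmentioned atoms arbitrary); the premises hold there but the conclusion fails.

No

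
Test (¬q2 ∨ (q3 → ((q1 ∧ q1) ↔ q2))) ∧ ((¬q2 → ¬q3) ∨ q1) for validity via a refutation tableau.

Not valid

Assume the negation and expand:
Initial set: {¬((¬q2 ∨ (q3 → ((q1 ∧ q1) ↔ q2))) ∧ ((¬q2 → ¬q3) ∨ q1))}.
¬((¬q2 ∨ (q3 → ((q1 ∧ q1) ↔ q2))) ∧ ((¬q2 → ¬q3) ∨ q1)): β-rule — branch into ¬(¬q2 ∨ (q3 → ((q1 ∧ q1) ↔ q2)))  //  ¬((¬q2 → ¬q3) ∨ q1).
  branch 1 (add ¬(¬q2 ∨ (q3 → ((q1 ∧ q1) ↔ q2)))):
    ¬(¬q2 ∨ (q3 → ((q1 ∧ q1) ↔ q2))): α-rule — add ¬¬q2, ¬(q3 → ((q1 ∧ q1) ↔ q2)).
    ¬(q3 → ((q1 ∧ q1) ↔ q2)): α-rule — add q3, ¬((q1 ∧ q1) ↔ q2).
    ¬((q1 ∧ q1) ↔ q2): β-rule — branch into (q1 ∧ q1), ¬q2  //  ¬(q1 ∧ q1), q2.
      branch 1.1 (add (q1 ∧ q1), ¬q2):
        × closes — contains both q2 and ¬q2.
      branch 1.2 (add ¬(q1 ∧ q1), q2):
        ¬(q1 ∧ q1): β-rule — branch into ¬q1  //  ¬q1.
          branch 1.2.1 (add ¬q1):
            ○ open, literals {q1=F, q2=T, q3=T}.
          branch 1.2.2 (add ¬q1):
            ○ open, literals {q1=F, q2=T, q3=T}.
  branch 2 (add ¬((¬q2 → ¬q3) ∨ q1)):
    ¬((¬q2 → ¬q3) ∨ q1): α-rule — add ¬(¬q2 → ¬q3), ¬q1.
    ¬(¬q2 → ¬q3): α-rule — add ¬q2, ¬¬q3.
    ○ open, literals {q1=F, q2=F, q3=T}.
1 branch closed, 3 open.
An open branch gives a countermodel: q1=F, q2=T, q3=T (unmentioned atoms arbitrary); under it the original formula is false.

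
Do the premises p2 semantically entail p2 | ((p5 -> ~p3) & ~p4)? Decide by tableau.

Yes

Initial set: {T p2; F (p2 | ((p5 -> ~p3) & ~p4))}.
F (p2 | ((p5 -> ~p3) & ~p4)): α-rule — add F p2, F ((p5 -> ~p3) & ~p4).
× closes — contains both p2 and ~p2.
All 1 branch closes.
Every branch closed, so the premises entail the conclusion.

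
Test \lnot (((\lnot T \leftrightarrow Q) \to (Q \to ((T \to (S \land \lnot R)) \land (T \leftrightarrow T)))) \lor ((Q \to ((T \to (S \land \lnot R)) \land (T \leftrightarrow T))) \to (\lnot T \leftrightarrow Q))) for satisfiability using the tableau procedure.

Initial set: {T \lnot (((\lnot T \leftrightarrow Q) \to (Q \to ((T \to (S \land \lnot R)) \land (T \leftrightarrow T)))) \lor ((Q \to ((T \to (S \land \lnot R)) \land (T \leftrightarrow T))) \to (\lnot T \leftrightarrow Q)))}.
T \lnot (((\lnot T \leftrightarrow Q) \to (Q \to ((T \to (S \land \lnot R)) \land (T \leftrightarrow T)))) \lor ((Q \to ((T \to (S \land \lnot R)) \land (T \leftrightarrow T))) \to (\lnot T \leftrightarrow Q))): α-rule — add F ((\lnot T \leftrightarrow Q) \to (Q \to ((T \to (S \land \lnot R)) \land (T \leftrightarrow T)))), F ((Q \to ((T \to (S \land \lnot R)) \land (T \leftrightarrow T))) \to (\lnot T \leftrightarrow Q)).
F ((\lnot T \leftrightarrow Q) \to (Q \to ((T \to (S \land \lnot R)) \land (T \leftrightarrow T)))): α-rule — add T (\lnot T \leftrightarrow Q), F (Q \to ((T \to (S \land \lnot R)) \land (T \leftrightarrow T))).
F ((Q \to ((T \to (S \land \lnot R)) \land (T \leftrightarrow T))) \to (\lnot T \leftrightarrow Q)): α-rule — add T (Q \to ((T \to (S \land \lnot R)) \land (T \leftrightarrow T))), F (\lnot T \leftrightarrow Q).
F (Q \to ((T \to (S \land \lnot R)) \land (T \leftrightarrow T))): α-rule — add T Q, F ((T \to (S \land \lnot R)) \land (T \leftrightarrow T)).
T (\lnot T \leftrightarrow Q): β-rule — branch into T \lnot T, T Q  //  F \lnot T, F Q.
  branch 1 (add T \lnot T, T Q):
    T (Q \to ((T \to (S \land \lnot R)) \land (T \leftrightarrow T))): β-rule — branch into F Q  //  T ((T \to (S \land \lnot R)) \land (T \leftrightarrow T)).
      branch 1.1 (add F Q):
        × closes — contains both Q and \lnot Q.
      branch 1.2 (add T ((T \to (S \land \lnot R)) \land (T \leftrightarrow T))):
        T ((T \to (S \land \lnot R)) \land (T \leftrightarrow T)): α-rule — add T (T \to (S \land \lnot R)), T (T \leftrightarrow T).
        F (\lnot T \leftrightarrow Q): β-rule — branch into T \lnot T, F Q  //  F \lnot T, T Q.
          branch 1.2.1 (add T \lnot T, F Q):
            × closes — contains both Q and \lnot Q.
          branch 1.2.2 (add F \lnot T, T Q):
            × closes — contains both T and \lnot T.
  branch 2 (add F \lnot T, F Q):
    × closes — contains both Q and \lnot Q.
All 4 branches close.
Every branch closed; the formula is unsatisfiable.

Unsatisfiable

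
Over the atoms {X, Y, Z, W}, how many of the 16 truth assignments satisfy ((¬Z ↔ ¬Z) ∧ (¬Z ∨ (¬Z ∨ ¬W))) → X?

10

Initial set: {(((¬Z ↔ ¬Z) ∧ (¬Z ∨ (¬Z ∨ ¬W))) → X)}.
(((¬Z ↔ ¬Z) ∧ (¬Z ∨ (¬Z ∨ ¬W))) → X): β-rule — branch into ¬((¬Z ↔ ¬Z) ∧ (¬Z ∨ (¬Z ∨ ¬W)))  //  X.
  branch 1 (add ¬((¬Z ↔ ¬Z) ∧ (¬Z ∨ (¬Z ∨ ¬W)))):
    ¬((¬Z ↔ ¬Z) ∧ (¬Z ∨ (¬Z ∨ ¬W))): β-rule — branch into ¬(¬Z ↔ ¬Z)  //  ¬(¬Z ∨ (¬Z ∨ ¬W)).
      branch 1.1 (add ¬(¬Z ↔ ¬Z)):
        ¬(¬Z ↔ ¬Z): β-rule — branch into ¬Z, ¬¬Z  //  ¬¬Z, ¬Z.
          branch 1.1.1 (add ¬Z, ¬¬Z):
            × closes — contains both Z and ¬Z.
          branch 1.1.2 (add ¬¬Z, ¬Z):
            × closes — contains both Z and ¬Z.
      branch 1.2 (add ¬(¬Z ∨ (¬Z ∨ ¬W))):
        ¬(¬Z ∨ (¬Z ∨ ¬W)): α-rule — add ¬¬Z, ¬(¬Z ∨ ¬W).
        ¬(¬Z ∨ ¬W): α-rule — add ¬¬Z, ¬¬W.
        ○ open, literals {W=true, Z=true}.
  branch 2 (add X):
    ○ open, literals {X=true}.
2 branches closed, 2 open.
Each open branch fixes some atoms; the unmentioned ones are free. Counting distinct full assignments: branch {W=true, Z=true} (X, Y) contributes 4 new; branch {X=true} (Y, Z, W) contributes 6 new. Total: 10.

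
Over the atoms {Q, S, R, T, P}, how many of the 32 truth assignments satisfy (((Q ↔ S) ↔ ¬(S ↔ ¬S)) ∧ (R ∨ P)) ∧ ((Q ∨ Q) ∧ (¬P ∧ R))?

Initial set: {((((Q ↔ S) ↔ ¬(S ↔ ¬S)) ∧ (R ∨ P)) ∧ ((Q ∨ Q) ∧ (¬P ∧ R)))}.
((((Q ↔ S) ↔ ¬(S ↔ ¬S)) ∧ (R ∨ P)) ∧ ((Q ∨ Q) ∧ (¬P ∧ R))): α-rule — add (((Q ↔ S) ↔ ¬(S ↔ ¬S)) ∧ (R ∨ P)), ((Q ∨ Q) ∧ (¬P ∧ R)).
(((Q ↔ S) ↔ ¬(S ↔ ¬S)) ∧ (R ∨ P)): α-rule — add ((Q ↔ S) ↔ ¬(S ↔ ¬S)), (R ∨ P).
((Q ∨ Q) ∧ (¬P ∧ R)): α-rule — add (Q ∨ Q), (¬P ∧ R).
(¬P ∧ R): α-rule — add ¬P, R.
((Q ↔ S) ↔ ¬(S ↔ ¬S)): β-rule — branch into (Q ↔ S), ¬(S ↔ ¬S)  //  ¬(Q ↔ S), ¬¬(S ↔ ¬S).
  branch 1 (add (Q ↔ S), ¬(S ↔ ¬S)):
    (R ∨ P): β-rule — branch into R  //  P.
      branch 1.1 (add R):
        (Q ∨ Q): β-rule — branch into Q  //  Q.
          branch 1.1.1 (add Q):
            (Q ↔ S): β-rule — branch into Q, S  //  ¬Q, ¬S.
              branch 1.1.1.1 (add Q, S):
                ¬(S ↔ ¬S): β-rule — branch into S, ¬¬S  //  ¬S, ¬S.
                  branch 1.1.1.1.1 (add S, ¬¬S):
                    ○ open, literals {P=F, Q=T, R=T, S=T}.
                  branch 1.1.1.1.2 (add ¬S, ¬S):
                    × closes — contains both S and ¬S.
              branch 1.1.1.2 (add ¬Q, ¬S):
                × closes — contains both Q and ¬Q.
          branch 1.1.2 (add Q):
            (Q ↔ S): β-rule — branch into Q, S  //  ¬Q, ¬S.
              branch 1.1.2.1 (add Q, S):
                ¬(S ↔ ¬S): β-rule — branch into S, ¬¬S  //  ¬S, ¬S.
                  branch 1.1.2.1.1 (add S, ¬¬S):
                    ○ open, literals {P=F, Q=T, R=T, S=T}.
                  branch 1.1.2.1.2 (add ¬S, ¬S):
                    × closes — contains both S and ¬S.
              branch 1.1.2.2 (add ¬Q, ¬S):
                × closes — contains both Q and ¬Q.
      branch 1.2 (add P):
        × closes — contains both P and ¬P.
  branch 2 (add ¬(Q ↔ S), ¬¬(S ↔ ¬S)):
    (R ∨ P): β-rule — branch into R  //  P.
      branch 2.1 (add R):
        (Q ∨ Q): β-rule — branch into Q  //  Q.
          branch 2.1.1 (add Q):
            ¬(Q ↔ S): β-rule — branch into Q, ¬S  //  ¬Q, S.
              branch 2.1.1.1 (add Q, ¬S):
                ¬¬(S ↔ ¬S): β-rule — branch into S, ¬S  //  ¬S, ¬¬S.
                  branch 2.1.1.1.1 (add S, ¬S):
                    × closes — contains both S and ¬S.
                  branch 2.1.1.1.2 (add ¬S, ¬¬S):
                    × closes — contains both S and ¬S.
              branch 2.1.1.2 (add ¬Q, S):
                × closes — contains both Q and ¬Q.
          branch 2.1.2 (add Q):
            ¬(Q ↔ S): β-rule — branch into Q, ¬S  //  ¬Q, S.
              branch 2.1.2.1 (add Q, ¬S):
                ¬¬(S ↔ ¬S): β-rule — branch into S, ¬S  //  ¬S, ¬¬S.
                  branch 2.1.2.1.1 (add S, ¬S):
                    × closes — contains both S and ¬S.
                  branch 2.1.2.1.2 (add ¬S, ¬¬S):
                    × closes — contains both S and ¬S.
              branch 2.1.2.2 (add ¬Q, S):
                × closes — contains both Q and ¬Q.
      branch 2.2 (add P):
        × closes — contains both P and ¬P.
12 branches closed, 2 open.
Each open branch fixes some atoms; the unmentioned ones are free. Counting distinct full assignments: branch {P=F, Q=T, R=T, S=T} (T) contributes 2 new; branch {P=F, Q=T, R=T, S=T} (T) contributes 0 new. Total: 2.

2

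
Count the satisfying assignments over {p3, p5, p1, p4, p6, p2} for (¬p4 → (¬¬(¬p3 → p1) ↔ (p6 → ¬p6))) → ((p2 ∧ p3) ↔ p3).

52

Initial set: {((¬p4 → (¬¬(¬p3 → p1) ↔ (p6 → ¬p6))) → ((p2 ∧ p3) ↔ p3))}.
((¬p4 → (¬¬(¬p3 → p1) ↔ (p6 → ¬p6))) → ((p2 ∧ p3) ↔ p3)): β-rule — branch into ¬(¬p4 → (¬¬(¬p3 → p1) ↔ (p6 → ¬p6)))  //  ((p2 ∧ p3) ↔ p3).
  branch 1 (add ¬(¬p4 → (¬¬(¬p3 → p1) ↔ (p6 → ¬p6)))):
    ¬(¬p4 → (¬¬(¬p3 → p1) ↔ (p6 → ¬p6))): α-rule — add ¬p4, ¬(¬¬(¬p3 → p1) ↔ (p6 → ¬p6)).
    ¬(¬¬(¬p3 → p1) ↔ (p6 → ¬p6)): β-rule — branch into ¬¬(¬p3 → p1), ¬(p6 → ¬p6)  //  ¬¬¬(¬p3 → p1), (p6 → ¬p6).
      branch 1.1 (add ¬¬(¬p3 → p1), ¬(p6 → ¬p6)):
        ¬¬(¬p3 → p1): drop double negation, giving (¬p3 → p1).
        ¬(p6 → ¬p6): α-rule — add p6, ¬¬p6.
        (¬p3 → p1): β-rule — branch into ¬¬p3  //  p1.
          branch 1.1.1 (add ¬¬p3):
            ○ open, literals {p3=true, p4=false, p6=true}.
          branch 1.1.2 (add p1):
            ○ open, literals {p1=true, p4=false, p6=true}.
      branch 1.2 (add ¬¬¬(¬p3 → p1), (p6 → ¬p6)):
        ¬¬¬(¬p3 → p1): drop double negation, giving ¬(¬p3 → p1).
        ¬(¬p3 → p1): α-rule — add ¬p3, ¬p1.
        (p6 → ¬p6): β-rule — branch into ¬p6  //  ¬p6.
          branch 1.2.1 (add ¬p6):
            ○ open, literals {p1=false, p3=false, p4=false, p6=false}.
          branch 1.2.2 (add ¬p6):
            ○ open, literals {p1=false, p3=false, p4=false, p6=false}.
  branch 2 (add ((p2 ∧ p3) ↔ p3)):
    ((p2 ∧ p3) ↔ p3): β-rule — branch into (p2 ∧ p3), p3  //  ¬(p2 ∧ p3), ¬p3.
      branch 2.1 (add (p2 ∧ p3), p3):
        (p2 ∧ p3): α-rule — add p2, p3.
        ○ open, literals {p2=true, p3=true}.
      branch 2.2 (add ¬(p2 ∧ p3), ¬p3):
        ¬(p2 ∧ p3): β-rule — branch into ¬p2  //  ¬p3.
          branch 2.2.1 (add ¬p2):
            ○ open, literals {p2=false, p3=false}.
          branch 2.2.2 (add ¬p3):
            ○ open, literals {p3=false}.
0 branches closed, 7 open.
Each open branch fixes some atoms; the unmentioned ones are free. Counting distinct full assignments: branch {p3=true, p4=false, p6=true} (p5, p1, p2) contributes 8 new; branch {p1=true, p4=false, p6=true} (p3, p5, p2) contributes 4 new; branch {p1=false, p3=false, p4=false, p6=false} (p5, p2) contributes 4 new; branch {p1=false, p3=false, p4=false, p6=false} (p5, p2) contributes 0 new; branch {p2=true, p3=true} (p5, p1, p4, p6) contributes 12 new; branch {p2=false, p3=false} (p5, p1, p4, p6) contributes 12 new; branch {p3=false} (p5, p1, p4, p6, p2) contributes 12 new. Total: 52.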